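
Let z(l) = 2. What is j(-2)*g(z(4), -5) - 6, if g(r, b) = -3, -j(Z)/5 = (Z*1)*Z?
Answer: 54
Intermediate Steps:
j(Z) = -5*Z² (j(Z) = -5*Z*1*Z = -5*Z*Z = -5*Z²)
j(-2)*g(z(4), -5) - 6 = -5*(-2)²*(-3) - 6 = -5*4*(-3) - 6 = -20*(-3) - 6 = 60 - 6 = 54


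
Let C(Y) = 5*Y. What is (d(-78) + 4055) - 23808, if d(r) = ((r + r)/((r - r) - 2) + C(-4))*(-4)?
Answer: -19985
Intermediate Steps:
d(r) = 80 + 4*r (d(r) = ((r + r)/((r - r) - 2) + 5*(-4))*(-4) = ((2*r)/(0 - 2) - 20)*(-4) = ((2*r)/(-2) - 20)*(-4) = ((2*r)*(-½) - 20)*(-4) = (-r - 20)*(-4) = (-20 - r)*(-4) = 80 + 4*r)
(d(-78) + 4055) - 23808 = ((80 + 4*(-78)) + 4055) - 23808 = ((80 - 312) + 4055) - 23808 = (-232 + 4055) - 23808 = 3823 - 23808 = -19985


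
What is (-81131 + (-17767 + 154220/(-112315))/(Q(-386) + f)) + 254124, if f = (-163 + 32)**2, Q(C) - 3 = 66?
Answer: 13390875475321/77407498 ≈ 1.7299e+5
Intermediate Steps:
Q(C) = 69 (Q(C) = 3 + 66 = 69)
f = 17161 (f = (-131)**2 = 17161)
(-81131 + (-17767 + 154220/(-112315))/(Q(-386) + f)) + 254124 = (-81131 + (-17767 + 154220/(-112315))/(69 + 17161)) + 254124 = (-81131 + (-17767 + 154220*(-1/112315))/17230) + 254124 = (-81131 + (-17767 - 30844/22463)*(1/17230)) + 254124 = (-81131 - 399130965/22463*1/17230) + 254124 = (-81131 - 79826193/77407498) + 254124 = -6280227546431/77407498 + 254124 = 13390875475321/77407498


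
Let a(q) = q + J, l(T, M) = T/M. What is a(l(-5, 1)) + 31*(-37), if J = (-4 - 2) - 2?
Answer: -1160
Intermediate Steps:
J = -8 (J = -6 - 2 = -8)
a(q) = -8 + q (a(q) = q - 8 = -8 + q)
a(l(-5, 1)) + 31*(-37) = (-8 - 5/1) + 31*(-37) = (-8 - 5*1) - 1147 = (-8 - 5) - 1147 = -13 - 1147 = -1160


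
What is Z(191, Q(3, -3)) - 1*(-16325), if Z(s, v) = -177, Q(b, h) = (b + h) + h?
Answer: 16148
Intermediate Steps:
Q(b, h) = b + 2*h
Z(191, Q(3, -3)) - 1*(-16325) = -177 - 1*(-16325) = -177 + 16325 = 16148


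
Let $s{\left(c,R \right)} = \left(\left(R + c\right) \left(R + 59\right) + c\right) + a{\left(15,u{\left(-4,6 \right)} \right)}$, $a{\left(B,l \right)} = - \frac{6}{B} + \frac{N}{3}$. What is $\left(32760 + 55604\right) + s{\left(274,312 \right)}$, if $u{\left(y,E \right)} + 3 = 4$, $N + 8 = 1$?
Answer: $\frac{4590619}{15} \approx 3.0604 \cdot 10^{5}$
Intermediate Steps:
$N = -7$ ($N = -8 + 1 = -7$)
$u{\left(y,E \right)} = 1$ ($u{\left(y,E \right)} = -3 + 4 = 1$)
$a{\left(B,l \right)} = - \frac{7}{3} - \frac{6}{B}$ ($a{\left(B,l \right)} = - \frac{6}{B} - \frac{7}{3} = - \frac{7}{3} - \frac{6}{B}$)
$s{\left(c,R \right)} = - \frac{41}{15} + c + \left(59 + R\right) \left(R + c\right)$ ($s{\left(c,R \right)} = \left(\left(R + c\right) \left(R + 59\right) + c\right) - \left(\frac{7}{3} + \frac{6}{15}\right) = \left(\left(R + c\right) \left(59 + R\right) + c\right) - \frac{41}{15} = \left(\left(59 + R\right) \left(R + c\right) + c\right) - \frac{41}{15} = \left(c + \left(59 + R\right) \left(R + c\right)\right) - \frac{41}{15} = - \frac{41}{15} + c + \left(59 + R\right) \left(R + c\right)$)
$\left(32760 + 55604\right) + s{\left(274,312 \right)} = \left(32760 + 55604\right) + \left(- \frac{41}{15} + 312^{2} + 59 \cdot 312 + 60 \cdot 274 + 312 \cdot 274\right) = 88364 + \left(- \frac{41}{15} + 97344 + 18408 + 16440 + 85488\right) = 88364 + \frac{3265159}{15} = \frac{4590619}{15}$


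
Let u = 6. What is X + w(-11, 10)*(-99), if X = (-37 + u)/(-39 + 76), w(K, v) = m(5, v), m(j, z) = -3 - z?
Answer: 47588/37 ≈ 1286.2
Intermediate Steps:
w(K, v) = -3 - v
X = -31/37 (X = (-37 + 6)/(-39 + 76) = -31/37 ≈ -0.83784)
X + w(-11, 10)*(-99) = -31/37 + (-3 - 1*10)*(-99) = -31/37 + (-3 - 10)*(-99) = -31/37 - 13*(-99) = -31/37 + 1287 = 47588/37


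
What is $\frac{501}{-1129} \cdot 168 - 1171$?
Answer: $- \frac{1406227}{1129} \approx -1245.6$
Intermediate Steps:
$\frac{501}{-1129} \cdot 168 - 1171 = 501 \left(- \frac{1}{1129}\right) 168 - 1171 = \left(- \frac{501}{1129}\right) 168 - 1171 = - \frac{84168}{1129} - 1171 = - \frac{1406227}{1129}$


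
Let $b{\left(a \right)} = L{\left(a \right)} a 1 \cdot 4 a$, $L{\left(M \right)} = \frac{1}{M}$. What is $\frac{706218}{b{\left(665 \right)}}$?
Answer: $\frac{353109}{1330} \approx 265.5$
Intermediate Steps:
$b{\left(a \right)} = 4 a$ ($b{\left(a \right)} = \frac{a 1 \cdot 4}{a} a = \frac{a 4}{a} a = \frac{4 a}{a} a = 4 a$)
$\frac{706218}{b{\left(665 \right)}} = \frac{706218}{4 \cdot 665} = \frac{706218}{2660} = 706218 \cdot \frac{1}{2660} = \frac{353109}{1330}$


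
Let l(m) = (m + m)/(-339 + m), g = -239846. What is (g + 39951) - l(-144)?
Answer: -32183191/161 ≈ -1.9990e+5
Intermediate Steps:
l(m) = 2*m/(-339 + m) (l(m) = (2*m)/(-339 + m) = 2*m/(-339 + m))
(g + 39951) - l(-144) = (-239846 + 39951) - 2*(-144)/(-339 - 144) = -199895 - 2*(-144)/(-483) = -199895 - 2*(-144)*(-1)/483 = -199895 - 1*96/161 = -199895 - 96/161 = -32183191/161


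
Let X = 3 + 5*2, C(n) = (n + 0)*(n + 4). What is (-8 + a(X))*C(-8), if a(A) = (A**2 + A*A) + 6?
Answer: 10752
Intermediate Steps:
C(n) = n*(4 + n)
X = 13 (X = 3 + 10 = 13)
a(A) = 6 + 2*A**2 (a(A) = (A**2 + A**2) + 6 = 2*A**2 + 6 = 6 + 2*A**2)
(-8 + a(X))*C(-8) = (-8 + (6 + 2*13**2))*(-8*(4 - 8)) = (-8 + (6 + 2*169))*(-8*(-4)) = (-8 + (6 + 338))*32 = (-8 + 344)*32 = 336*32 = 10752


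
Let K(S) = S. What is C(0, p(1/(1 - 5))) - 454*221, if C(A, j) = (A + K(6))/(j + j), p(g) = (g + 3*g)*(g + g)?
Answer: -100328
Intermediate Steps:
p(g) = 8*g² (p(g) = (4*g)*(2*g) = 8*g²)
C(A, j) = (6 + A)/(2*j) (C(A, j) = (A + 6)/(j + j) = (6 + A)/((2*j)) = (6 + A)*(1/(2*j)) = (6 + A)/(2*j))
C(0, p(1/(1 - 5))) - 454*221 = (6 + 0)/(2*((8*(1/(1 - 5))²))) - 454*221 = (½)*6/(8*(1/(-4))²) - 100334 = (½)*6/(8*(-¼)²) - 100334 = (½)*6/(8*(1/16)) - 100334 = (½)*6/(½) - 100334 = (½)*2*6 - 100334 = 6 - 100334 = -100328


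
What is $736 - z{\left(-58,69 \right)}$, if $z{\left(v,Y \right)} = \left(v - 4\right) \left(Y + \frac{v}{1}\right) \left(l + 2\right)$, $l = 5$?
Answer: $5510$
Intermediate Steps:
$z{\left(v,Y \right)} = 7 \left(-4 + v\right) \left(Y + v\right)$ ($z{\left(v,Y \right)} = \left(v - 4\right) \left(Y + \frac{v}{1}\right) \left(5 + 2\right) = \left(-4 + v\right) \left(Y + v 1\right) 7 = \left(-4 + v\right) \left(Y + v\right) 7 = 7 \left(-4 + v\right) \left(Y + v\right)$)
$736 - z{\left(-58,69 \right)} = 736 - \left(\left(-28\right) 69 - -1624 + 7 \left(-58\right)^{2} + 7 \cdot 69 \left(-58\right)\right) = 736 - \left(-1932 + 1624 + 7 \cdot 3364 - 28014\right) = 736 - \left(-1932 + 1624 + 23548 - 28014\right) = 736 - -4774 = 736 + 4774 = 5510$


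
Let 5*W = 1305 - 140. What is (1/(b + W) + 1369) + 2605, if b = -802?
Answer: 2261205/569 ≈ 3974.0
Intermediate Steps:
W = 233 (W = (1305 - 140)/5 = (1/5)*1165 = 233)
(1/(b + W) + 1369) + 2605 = (1/(-802 + 233) + 1369) + 2605 = (1/(-569) + 1369) + 2605 = (-1/569 + 1369) + 2605 = 778960/569 + 2605 = 2261205/569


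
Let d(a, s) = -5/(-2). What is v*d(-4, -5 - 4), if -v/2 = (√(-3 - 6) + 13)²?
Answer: -800 - 390*I ≈ -800.0 - 390.0*I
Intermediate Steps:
d(a, s) = 5/2 (d(a, s) = -5*(-½) = 5/2)
v = -2*(13 + 3*I)² (v = -2*(√(-3 - 6) + 13)² = -2*(√(-9) + 13)² = -2*(3*I + 13)² = -2*(13 + 3*I)² ≈ -320.0 - 156.0*I)
v*d(-4, -5 - 4) = (-320 - 156*I)*(5/2) = -800 - 390*I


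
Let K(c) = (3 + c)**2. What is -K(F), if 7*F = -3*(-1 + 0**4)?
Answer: -576/49 ≈ -11.755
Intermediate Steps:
F = 3/7 (F = (-3*(-1 + 0**4))/7 = (-3*(-1 + 0))/7 = (-3*(-1))/7 = (1/7)*3 = 3/7 ≈ 0.42857)
-K(F) = -(3 + 3/7)**2 = -(24/7)**2 = -1*576/49 = -576/49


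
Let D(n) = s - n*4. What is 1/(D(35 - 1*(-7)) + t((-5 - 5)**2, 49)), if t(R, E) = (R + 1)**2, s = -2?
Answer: 1/10031 ≈ 9.9691e-5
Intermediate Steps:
t(R, E) = (1 + R)**2
D(n) = -2 - 4*n (D(n) = -2 - n*4 = -2 - 4*n)
1/(D(35 - 1*(-7)) + t((-5 - 5)**2, 49)) = 1/((-2 - 4*(35 - 1*(-7))) + (1 + (-5 - 5)**2)**2) = 1/((-2 - 4*(35 + 7)) + (1 + (-10)**2)**2) = 1/((-2 - 4*42) + (1 + 100)**2) = 1/((-2 - 168) + 101**2) = 1/(-170 + 10201) = 1/10031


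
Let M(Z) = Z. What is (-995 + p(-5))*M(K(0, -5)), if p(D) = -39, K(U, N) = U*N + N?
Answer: 5170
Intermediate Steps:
K(U, N) = N + N*U (K(U, N) = N*U + N = N + N*U)
(-995 + p(-5))*M(K(0, -5)) = (-995 - 39)*(-5*(1 + 0)) = -(-5170) = -1034*(-5) = 5170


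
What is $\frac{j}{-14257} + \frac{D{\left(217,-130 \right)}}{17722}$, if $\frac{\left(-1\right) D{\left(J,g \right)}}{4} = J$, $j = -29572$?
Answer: $\frac{255849954}{126331277} \approx 2.0252$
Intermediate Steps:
$D{\left(J,g \right)} = - 4 J$
$\frac{j}{-14257} + \frac{D{\left(217,-130 \right)}}{17722} = - \frac{29572}{-14257} + \frac{\left(-4\right) 217}{17722} = \left(-29572\right) \left(- \frac{1}{14257}\right) - \frac{434}{8861} = \frac{29572}{14257} - \frac{434}{8861} = \frac{255849954}{126331277}$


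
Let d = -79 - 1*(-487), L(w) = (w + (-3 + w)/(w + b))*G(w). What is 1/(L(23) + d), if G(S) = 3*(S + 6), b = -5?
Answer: 3/7517 ≈ 0.00039910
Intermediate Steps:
G(S) = 18 + 3*S (G(S) = 3*(6 + S) = 18 + 3*S)
L(w) = (18 + 3*w)*(w + (-3 + w)/(-5 + w)) (L(w) = (w + (-3 + w)/(w - 5))*(18 + 3*w) = (w + (-3 + w)/(-5 + w))*(18 + 3*w) = (18 + 3*w)*(w + (-3 + w)/(-5 + w)))
d = 408 (d = -79 + 487 = 408)
1/(L(23) + d) = 1/(3*(6 + 23)*(-3 + 23² - 4*23)/(-5 + 23) + 408) = 1/(3*29*(-3 + 529 - 92)/18 + 408) = 1/(3*(1/18)*29*434 + 408) = 1/(6293/3 + 408) = 1/(7517/3) = 3/7517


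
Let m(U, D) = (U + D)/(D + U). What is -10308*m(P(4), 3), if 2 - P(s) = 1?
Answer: -10308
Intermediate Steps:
P(s) = 1 (P(s) = 2 - 1*1 = 2 - 1 = 1)
m(U, D) = 1 (m(U, D) = (D + U)/(D + U) = 1)
-10308*m(P(4), 3) = -10308*1 = -10308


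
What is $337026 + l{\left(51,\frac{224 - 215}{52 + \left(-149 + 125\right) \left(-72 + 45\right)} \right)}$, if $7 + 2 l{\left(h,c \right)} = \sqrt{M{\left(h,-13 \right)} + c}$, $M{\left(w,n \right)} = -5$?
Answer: $\frac{674045}{2} + \frac{i \sqrt{24437}}{140} \approx 3.3702 \cdot 10^{5} + 1.1166 i$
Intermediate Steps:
$l{\left(h,c \right)} = - \frac{7}{2} + \frac{\sqrt{-5 + c}}{2}$
$337026 + l{\left(51,\frac{224 - 215}{52 + \left(-149 + 125\right) \left(-72 + 45\right)} \right)} = 337026 - \left(\frac{7}{2} - \frac{\sqrt{-5 + \frac{224 - 215}{52 + \left(-149 + 125\right) \left(-72 + 45\right)}}}{2}\right) = 337026 - \left(\frac{7}{2} - \frac{\sqrt{-5 + \frac{9}{52 - -648}}}{2}\right) = 337026 - \left(\frac{7}{2} - \frac{\sqrt{-5 + \frac{9}{52 + 648}}}{2}\right) = 337026 - \left(\frac{7}{2} - \frac{\sqrt{-5 + \frac{9}{700}}}{2}\right) = 337026 - \left(\frac{7}{2} - \frac{\sqrt{- \frac{3491}{700}}}{2}\right) = 337026 - \left(\frac{7}{2} - \frac{\frac{1}{70} i \sqrt{24437}}{2}\right) = 337026 - \left(\frac{7}{2} - \frac{i \sqrt{24437}}{140}\right) = \frac{674045}{2} + \frac{i \sqrt{24437}}{140}$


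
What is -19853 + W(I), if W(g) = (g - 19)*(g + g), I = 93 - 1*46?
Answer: -17221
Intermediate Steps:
I = 47 (I = 93 - 46 = 47)
W(g) = 2*g*(-19 + g) (W(g) = (-19 + g)*(2*g) = 2*g*(-19 + g))
-19853 + W(I) = -19853 + 2*47*(-19 + 47) = -19853 + 2*47*28 = -19853 + 2632 = -17221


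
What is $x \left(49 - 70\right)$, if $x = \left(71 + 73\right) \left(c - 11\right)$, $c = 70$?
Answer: $-178416$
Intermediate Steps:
$x = 8496$ ($x = \left(71 + 73\right) \left(70 - 11\right) = 144 \cdot 59 = 8496$)
$x \left(49 - 70\right) = 8496 \left(49 - 70\right) = 8496 \left(-21\right) = -178416$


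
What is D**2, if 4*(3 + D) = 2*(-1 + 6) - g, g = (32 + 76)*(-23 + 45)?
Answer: 1413721/4 ≈ 3.5343e+5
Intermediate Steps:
g = 2376 (g = 108*22 = 2376)
D = -1189/2 (D = -3 + (2*(-1 + 6) - 1*2376)/4 = -3 + (2*5 - 2376)/4 = -3 + (10 - 2376)/4 = -3 + (1/4)*(-2366) = -3 - 1183/2 = -1189/2 ≈ -594.50)
D**2 = (-1189/2)**2 = 1413721/4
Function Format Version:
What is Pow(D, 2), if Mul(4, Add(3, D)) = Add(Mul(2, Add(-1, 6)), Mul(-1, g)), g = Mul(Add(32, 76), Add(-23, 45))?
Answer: Rational(1413721, 4) ≈ 3.5343e+5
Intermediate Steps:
g = 2376 (g = Mul(108, 22) = 2376)
D = Rational(-1189, 2) (D = Add(-3, Mul(Rational(1, 4), Add(Mul(2, Add(-1, 6)), Mul(-1, 2376)))) = Add(-3, Mul(Rational(1, 4), Add(Mul(2, 5), -2376))) = Add(-3, Mul(Rational(1, 4), Add(10, -2376))) = Add(-3, Mul(Rational(1, 4), -2366)) = Add(-3, Rational(-1183, 2)) = Rational(-1189, 2) ≈ -594.50)
Pow(D, 2) = Pow(Rational(-1189, 2), 2) = Rational(1413721, 4)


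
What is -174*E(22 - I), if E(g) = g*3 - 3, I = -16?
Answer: -19314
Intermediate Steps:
E(g) = -3 + 3*g (E(g) = 3*g - 3 = -3 + 3*g)
-174*E(22 - I) = -174*(-3 + 3*(22 - 1*(-16))) = -174*(-3 + 3*(22 + 16)) = -174*(-3 + 3*38) = -174*(-3 + 114) = -174*111 = -19314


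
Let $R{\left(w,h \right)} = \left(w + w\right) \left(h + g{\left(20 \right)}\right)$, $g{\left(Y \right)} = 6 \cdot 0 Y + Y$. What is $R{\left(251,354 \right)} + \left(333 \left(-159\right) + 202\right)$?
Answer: $135003$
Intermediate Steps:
$g{\left(Y \right)} = Y$ ($g{\left(Y \right)} = 6 \cdot 0 + Y = 0 + Y = Y$)
$R{\left(w,h \right)} = 2 w \left(20 + h\right)$ ($R{\left(w,h \right)} = \left(w + w\right) \left(h + 20\right) = 2 w \left(20 + h\right)$)
$R{\left(251,354 \right)} + \left(333 \left(-159\right) + 202\right) = 2 \cdot 251 \left(20 + 354\right) + \left(333 \left(-159\right) + 202\right) = 2 \cdot 251 \cdot 374 + \left(-52947 + 202\right) = 187748 - 52745 = 135003$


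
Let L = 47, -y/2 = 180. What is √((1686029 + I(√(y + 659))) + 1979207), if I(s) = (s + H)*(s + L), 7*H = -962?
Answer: √(179294717 - 4431*√299)/7 ≈ 1912.5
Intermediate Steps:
y = -360 (y = -2*180 = -360)
H = -962/7 (H = (⅐)*(-962) = -962/7 ≈ -137.43)
I(s) = (47 + s)*(-962/7 + s) (I(s) = (s - 962/7)*(s + 47) = (-962/7 + s)*(47 + s) = (47 + s)*(-962/7 + s))
√((1686029 + I(√(y + 659))) + 1979207) = √((1686029 + (-45214/7 + (√(-360 + 659))² - 633*√(-360 + 659)/7)) + 1979207) = √((1686029 + (-45214/7 + (√299)² - 633*√299/7)) + 1979207) = √((1686029 + (-45214/7 + 299 - 633*√299/7)) + 1979207) = √((1686029 + (-43121/7 - 633*√299/7)) + 1979207) = √((11759082/7 - 633*√299/7) + 1979207) = √(25613531/7 - 633*√299/7)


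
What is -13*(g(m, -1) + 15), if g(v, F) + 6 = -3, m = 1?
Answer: -78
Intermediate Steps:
g(v, F) = -9 (g(v, F) = -6 - 3 = -9)
-13*(g(m, -1) + 15) = -13*(-9 + 15) = -13*6 = -78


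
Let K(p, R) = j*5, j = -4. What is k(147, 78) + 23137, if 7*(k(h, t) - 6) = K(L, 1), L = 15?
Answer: 161981/7 ≈ 23140.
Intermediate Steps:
K(p, R) = -20 (K(p, R) = -4*5 = -20)
k(h, t) = 22/7 (k(h, t) = 6 + (⅐)*(-20) = 6 - 20/7 = 22/7)
k(147, 78) + 23137 = 22/7 + 23137 = 161981/7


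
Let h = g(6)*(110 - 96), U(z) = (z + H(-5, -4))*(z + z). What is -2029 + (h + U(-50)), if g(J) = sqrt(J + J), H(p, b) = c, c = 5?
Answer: 2471 + 28*sqrt(3) ≈ 2519.5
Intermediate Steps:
H(p, b) = 5
g(J) = sqrt(2)*sqrt(J) (g(J) = sqrt(2*J) = sqrt(2)*sqrt(J))
U(z) = 2*z*(5 + z) (U(z) = (z + 5)*(z + z) = (5 + z)*(2*z) = 2*z*(5 + z))
h = 28*sqrt(3) (h = (sqrt(2)*sqrt(6))*(110 - 96) = (2*sqrt(3))*14 = 28*sqrt(3) ≈ 48.497)
-2029 + (h + U(-50)) = -2029 + (28*sqrt(3) + 2*(-50)*(5 - 50)) = -2029 + (28*sqrt(3) + 2*(-50)*(-45)) = -2029 + (28*sqrt(3) + 4500) = -2029 + (4500 + 28*sqrt(3)) = 2471 + 28*sqrt(3)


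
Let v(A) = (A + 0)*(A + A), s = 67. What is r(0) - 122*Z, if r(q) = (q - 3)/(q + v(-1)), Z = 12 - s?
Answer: 13417/2 ≈ 6708.5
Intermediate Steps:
Z = -55 (Z = 12 - 1*67 = 12 - 67 = -55)
v(A) = 2*A² (v(A) = A*(2*A) = 2*A²)
r(q) = (-3 + q)/(2 + q) (r(q) = (q - 3)/(q + 2*(-1)²) = (-3 + q)/(q + 2*1) = (-3 + q)/(q + 2) = (-3 + q)/(2 + q))
r(0) - 122*Z = (-3 + 0)/(2 + 0) - 122*(-55) = -3/2 + 6710 = 13417/2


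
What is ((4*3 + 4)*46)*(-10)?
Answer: -7360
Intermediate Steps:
((4*3 + 4)*46)*(-10) = ((12 + 4)*46)*(-10) = (16*46)*(-10) = 736*(-10) = -7360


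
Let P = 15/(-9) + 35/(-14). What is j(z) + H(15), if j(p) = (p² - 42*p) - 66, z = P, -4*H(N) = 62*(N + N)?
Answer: -12191/36 ≈ -338.64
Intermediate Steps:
H(N) = -31*N (H(N) = -31*(N + N)/2 = -31*2*N/2 = -31*N)
P = -25/6 (P = 15*(-⅑) + 35*(-1/14) = -5/3 - 5/2 = -25/6 ≈ -4.1667)
z = -25/6 ≈ -4.1667
j(p) = -66 + p² - 42*p
j(z) + H(15) = (-66 + (-25/6)² - 42*(-25/6)) - 31*15 = (-66 + 625/36 + 175) - 465 = 4549/36 - 465 = -12191/36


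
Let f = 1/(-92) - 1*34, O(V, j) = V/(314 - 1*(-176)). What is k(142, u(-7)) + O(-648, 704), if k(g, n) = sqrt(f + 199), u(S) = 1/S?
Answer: -324/245 + sqrt(349117)/46 ≈ 11.522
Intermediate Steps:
O(V, j) = V/490 (O(V, j) = V/(314 + 176) = V/490)
f = -3129/92 (f = -1/92 - 34 = -3129/92 ≈ -34.011)
k(g, n) = sqrt(349117)/46 (k(g, n) = sqrt(-3129/92 + 199) = sqrt(15179/92) = sqrt(349117)/46)
k(142, u(-7)) + O(-648, 704) = sqrt(349117)/46 + (1/490)*(-648) = sqrt(349117)/46 - 324/245 = -324/245 + sqrt(349117)/46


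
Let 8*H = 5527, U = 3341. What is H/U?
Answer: 5527/26728 ≈ 0.20679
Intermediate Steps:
H = 5527/8 (H = (⅛)*5527 = 5527/8 ≈ 690.88)
H/U = (5527/8)/3341 = (5527/8)*(1/3341) = 5527/26728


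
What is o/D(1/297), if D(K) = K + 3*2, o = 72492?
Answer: 21530124/1783 ≈ 12075.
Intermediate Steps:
D(K) = 6 + K (D(K) = K + 6 = 6 + K)
o/D(1/297) = 72492/(6 + 1/297) = 72492/(1783/297) = 72492*(297/1783) = 21530124/1783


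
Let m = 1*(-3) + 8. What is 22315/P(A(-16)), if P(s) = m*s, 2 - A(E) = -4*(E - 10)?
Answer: -4463/102 ≈ -43.755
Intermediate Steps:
m = 5 (m = -3 + 8 = 5)
A(E) = -38 + 4*E (A(E) = 2 - (-4)*(E - 10) = 2 - (-4)*(-10 + E) = 2 - (40 - 4*E) = 2 + (-40 + 4*E) = -38 + 4*E)
P(s) = 5*s
22315/P(A(-16)) = 22315/((5*(-38 + 4*(-16)))) = 22315/((5*(-38 - 64))) = 22315/((5*(-102))) = 22315/(-510) = 22315*(-1/510) = -4463/102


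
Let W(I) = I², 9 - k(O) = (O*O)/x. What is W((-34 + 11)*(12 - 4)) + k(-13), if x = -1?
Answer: 34034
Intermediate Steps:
k(O) = 9 + O² (k(O) = 9 - O*O/(-1) = 9 - O²*(-1) = 9 - (-1)*O² = 9 + O²)
W((-34 + 11)*(12 - 4)) + k(-13) = ((-34 + 11)*(12 - 4))² + (9 + (-13)²) = (-23*8)² + (9 + 169) = (-184)² + 178 = 33856 + 178 = 34034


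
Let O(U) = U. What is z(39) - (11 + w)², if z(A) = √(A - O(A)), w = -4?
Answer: -49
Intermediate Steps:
z(A) = 0 (z(A) = √(A - A) = √0 = 0)
z(39) - (11 + w)² = 0 - (11 - 4)² = 0 - 1*7² = 0 - 1*49 = 0 - 49 = -49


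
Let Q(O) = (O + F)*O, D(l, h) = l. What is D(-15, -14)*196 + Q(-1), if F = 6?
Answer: -2945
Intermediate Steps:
Q(O) = O*(6 + O) (Q(O) = (O + 6)*O = (6 + O)*O = O*(6 + O))
D(-15, -14)*196 + Q(-1) = -15*196 - (6 - 1) = -2940 - 1*5 = -2940 - 5 = -2945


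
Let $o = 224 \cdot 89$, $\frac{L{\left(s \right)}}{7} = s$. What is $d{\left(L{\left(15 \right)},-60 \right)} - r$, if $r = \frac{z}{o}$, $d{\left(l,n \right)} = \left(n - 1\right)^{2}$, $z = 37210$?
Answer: $\frac{37072323}{9968} \approx 3719.1$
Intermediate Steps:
$L{\left(s \right)} = 7 s$
$o = 19936$
$d{\left(l,n \right)} = \left(-1 + n\right)^{2}$
$r = \frac{18605}{9968}$ ($r = \frac{37210}{19936} = 37210 \cdot \frac{1}{19936} = \frac{18605}{9968} \approx 1.8665$)
$d{\left(L{\left(15 \right)},-60 \right)} - r = \left(-1 - 60\right)^{2} - \frac{18605}{9968} = \left(-61\right)^{2} - \frac{18605}{9968} = 3721 - \frac{18605}{9968} = \frac{37072323}{9968}$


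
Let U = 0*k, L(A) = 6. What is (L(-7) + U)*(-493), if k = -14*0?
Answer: -2958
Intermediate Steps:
k = 0
U = 0 (U = 0*0 = 0)
(L(-7) + U)*(-493) = (6 + 0)*(-493) = 6*(-493) = -2958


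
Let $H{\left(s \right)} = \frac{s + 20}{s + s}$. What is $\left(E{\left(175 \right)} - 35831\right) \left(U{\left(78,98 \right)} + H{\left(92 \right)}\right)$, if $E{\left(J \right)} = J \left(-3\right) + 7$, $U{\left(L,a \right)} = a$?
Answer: $- \frac{82439532}{23} \approx -3.5843 \cdot 10^{6}$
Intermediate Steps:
$E{\left(J \right)} = 7 - 3 J$ ($E{\left(J \right)} = - 3 J + 7 = 7 - 3 J$)
$H{\left(s \right)} = \frac{20 + s}{2 s}$
$\left(E{\left(175 \right)} - 35831\right) \left(U{\left(78,98 \right)} + H{\left(92 \right)}\right) = \left(\left(7 - 525\right) - 35831\right) \left(98 + \frac{20 + 92}{2 \cdot 92}\right) = \left(\left(7 - 525\right) - 35831\right) \left(98 + \frac{1}{2} \cdot \frac{1}{92} \cdot 112\right) = \left(-518 - 35831\right) \left(98 + \frac{14}{23}\right) = \left(-36349\right) \frac{2268}{23} = - \frac{82439532}{23}$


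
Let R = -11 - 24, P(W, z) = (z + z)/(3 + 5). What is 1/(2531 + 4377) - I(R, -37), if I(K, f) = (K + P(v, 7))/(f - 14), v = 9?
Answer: -57410/88077 ≈ -0.65182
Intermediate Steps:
P(W, z) = z/4 (P(W, z) = (2*z)/8 = (2*z)*(⅛) = z/4)
R = -35
I(K, f) = (7/4 + K)/(-14 + f) (I(K, f) = (K + (¼)*7)/(f - 14) = (K + 7/4)/(-14 + f) = (7/4 + K)/(-14 + f))
1/(2531 + 4377) - I(R, -37) = 1/(2531 + 4377) - (7/4 - 35)/(-14 - 37) = 1/6908 - (-133)/((-51)*4) = 1/6908 - (-1)*(-133)/(51*4) = 1/6908 - 1*133/204 = 1/6908 - 133/204 = -57410/88077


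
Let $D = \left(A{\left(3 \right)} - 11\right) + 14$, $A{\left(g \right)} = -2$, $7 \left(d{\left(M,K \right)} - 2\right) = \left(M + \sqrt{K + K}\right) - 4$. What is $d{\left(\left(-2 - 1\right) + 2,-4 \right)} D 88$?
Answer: $\frac{792}{7} + \frac{176 i \sqrt{2}}{7} \approx 113.14 + 35.557 i$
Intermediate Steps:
$d{\left(M,K \right)} = \frac{10}{7} + \frac{M}{7} + \frac{\sqrt{2} \sqrt{K}}{7}$ ($d{\left(M,K \right)} = 2 + \frac{\left(M + \sqrt{K + K}\right) - 4}{7} = 2 + \frac{\left(M + \sqrt{2 K}\right) - 4}{7} = 2 + \frac{\left(M + \sqrt{2} \sqrt{K}\right) - 4}{7} = 2 + \frac{-4 + M + \sqrt{2} \sqrt{K}}{7} = 2 + \left(- \frac{4}{7} + \frac{M}{7} + \frac{\sqrt{2} \sqrt{K}}{7}\right) = \frac{10}{7} + \frac{M}{7} + \frac{\sqrt{2} \sqrt{K}}{7}$)
$D = 1$ ($D = \left(-2 - 11\right) + 14 = -13 + 14 = 1$)
$d{\left(\left(-2 - 1\right) + 2,-4 \right)} D 88 = \left(\frac{10}{7} + \frac{\left(-2 - 1\right) + 2}{7} + \frac{\sqrt{2} \sqrt{-4}}{7}\right) 1 \cdot 88 = \left(\frac{10}{7} + \frac{-3 + 2}{7} + \frac{\sqrt{2} \cdot 2 i}{7}\right) 1 \cdot 88 = \left(\frac{10}{7} + \frac{1}{7} \left(-1\right) + \frac{2 i \sqrt{2}}{7}\right) 1 \cdot 88 = \left(\frac{10}{7} - \frac{1}{7} + \frac{2 i \sqrt{2}}{7}\right) 1 \cdot 88 = \left(\frac{9}{7} + \frac{2 i \sqrt{2}}{7}\right) 1 \cdot 88 = \left(\frac{9}{7} + \frac{2 i \sqrt{2}}{7}\right) 88 = \frac{792}{7} + \frac{176 i \sqrt{2}}{7}$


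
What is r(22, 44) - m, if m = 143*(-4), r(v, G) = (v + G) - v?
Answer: 616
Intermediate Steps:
r(v, G) = G (r(v, G) = (G + v) - v = G)
m = -572
r(22, 44) - m = 44 - 1*(-572) = 44 + 572 = 616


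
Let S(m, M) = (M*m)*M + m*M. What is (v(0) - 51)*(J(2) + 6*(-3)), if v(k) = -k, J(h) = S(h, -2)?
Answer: 714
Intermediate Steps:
S(m, M) = M*m + m*M**2 (S(m, M) = m*M**2 + M*m = M*m + m*M**2)
J(h) = 2*h (J(h) = -2*h*(1 - 2) = -2*h*(-1) = 2*h)
(v(0) - 51)*(J(2) + 6*(-3)) = (-1*0 - 51)*(2*2 + 6*(-3)) = (0 - 51)*(4 - 18) = -51*(-14) = 714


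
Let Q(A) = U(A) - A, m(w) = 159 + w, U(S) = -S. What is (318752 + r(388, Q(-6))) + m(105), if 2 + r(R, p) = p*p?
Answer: 319158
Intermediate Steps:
Q(A) = -2*A (Q(A) = -A - A = -2*A)
r(R, p) = -2 + p² (r(R, p) = -2 + p*p = -2 + p²)
(318752 + r(388, Q(-6))) + m(105) = (318752 + (-2 + (-2*(-6))²)) + (159 + 105) = (318752 + (-2 + 12²)) + 264 = (318752 + (-2 + 144)) + 264 = (318752 + 142) + 264 = 318894 + 264 = 319158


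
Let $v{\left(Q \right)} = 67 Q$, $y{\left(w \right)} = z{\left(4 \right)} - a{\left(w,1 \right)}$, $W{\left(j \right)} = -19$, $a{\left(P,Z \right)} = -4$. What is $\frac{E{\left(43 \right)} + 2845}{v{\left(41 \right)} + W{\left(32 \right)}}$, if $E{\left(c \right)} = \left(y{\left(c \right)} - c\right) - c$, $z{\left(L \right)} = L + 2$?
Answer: $\frac{2769}{2728} \approx 1.015$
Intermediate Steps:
$z{\left(L \right)} = 2 + L$
$y{\left(w \right)} = 10$ ($y{\left(w \right)} = \left(2 + 4\right) - -4 = 6 + 4 = 10$)
$E{\left(c \right)} = 10 - 2 c$ ($E{\left(c \right)} = \left(10 - c\right) - c = 10 - 2 c$)
$\frac{E{\left(43 \right)} + 2845}{v{\left(41 \right)} + W{\left(32 \right)}} = \frac{\left(10 - 86\right) + 2845}{67 \cdot 41 - 19} = \frac{\left(10 - 86\right) + 2845}{2747 - 19} = \frac{-76 + 2845}{2728} = 2769 \cdot \frac{1}{2728} = \frac{2769}{2728}$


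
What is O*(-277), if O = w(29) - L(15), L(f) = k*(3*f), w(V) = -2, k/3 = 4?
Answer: 150134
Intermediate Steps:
k = 12 (k = 3*4 = 12)
L(f) = 36*f (L(f) = 12*(3*f) = 36*f)
O = -542 (O = -2 - 36*15 = -2 - 1*540 = -2 - 540 = -542)
O*(-277) = -542*(-277) = 150134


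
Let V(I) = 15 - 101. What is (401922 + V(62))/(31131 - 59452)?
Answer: -401836/28321 ≈ -14.189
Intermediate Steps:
V(I) = -86
(401922 + V(62))/(31131 - 59452) = (401922 - 86)/(31131 - 59452) = 401836/(-28321) = 401836*(-1/28321) = -401836/28321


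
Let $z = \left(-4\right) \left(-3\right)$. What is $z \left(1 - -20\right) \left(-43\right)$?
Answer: $-10836$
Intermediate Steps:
$z = 12$
$z \left(1 - -20\right) \left(-43\right) = 12 \left(1 - -20\right) \left(-43\right) = 12 \left(1 + 20\right) \left(-43\right) = 12 \cdot 21 \left(-43\right) = 252 \left(-43\right) = -10836$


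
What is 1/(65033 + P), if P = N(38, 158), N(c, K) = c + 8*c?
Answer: 1/65375 ≈ 1.5296e-5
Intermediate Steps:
N(c, K) = 9*c
P = 342 (P = 9*38 = 342)
1/(65033 + P) = 1/(65033 + 342) = 1/65375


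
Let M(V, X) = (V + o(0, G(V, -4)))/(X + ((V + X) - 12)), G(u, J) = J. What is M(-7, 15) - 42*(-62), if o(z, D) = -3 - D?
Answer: 28638/11 ≈ 2603.5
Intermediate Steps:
M(V, X) = (1 + V)/(-12 + V + 2*X) (M(V, X) = (V + (-3 - 1*(-4)))/(X + ((V + X) - 12)) = (V + (-3 + 4))/(X + (-12 + V + X)) = (V + 1)/(-12 + V + 2*X) = (1 + V)/(-12 + V + 2*X))
M(-7, 15) - 42*(-62) = (1 - 7)/(-12 - 7 + 2*15) - 42*(-62) = -6/(-12 - 7 + 30) + 2604 = -6/11 + 2604 = 28638/11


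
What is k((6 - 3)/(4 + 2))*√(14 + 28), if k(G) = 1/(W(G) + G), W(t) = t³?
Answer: 8*√42/5 ≈ 10.369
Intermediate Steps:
k(G) = 1/(G + G³) (k(G) = 1/(G³ + G) = 1/(G + G³))
k((6 - 3)/(4 + 2))*√(14 + 28) = √(14 + 28)/((6 - 3)/(4 + 2) + ((6 - 3)/(4 + 2))³) = √42/(3/6 + (3/6)³) = √42/(3*(⅙) + (3*(⅙))³) = √42/(½ + (½)³) = √42/(½ + ⅛) = √42/(5/8) = 8*√42/5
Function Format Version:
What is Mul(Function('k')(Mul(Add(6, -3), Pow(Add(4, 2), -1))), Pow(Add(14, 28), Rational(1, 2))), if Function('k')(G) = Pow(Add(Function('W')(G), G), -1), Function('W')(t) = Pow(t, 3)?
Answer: Mul(Rational(8, 5), Pow(42, Rational(1, 2))) ≈ 10.369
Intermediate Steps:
Function('k')(G) = Pow(Add(G, Pow(G, 3)), -1) (Function('k')(G) = Pow(Add(Pow(G, 3), G), -1) = Pow(Add(G, Pow(G, 3)), -1))
Mul(Function('k')(Mul(Add(6, -3), Pow(Add(4, 2), -1))), Pow(Add(14, 28), Rational(1, 2))) = Mul(Pow(Add(Mul(Add(6, -3), Pow(Add(4, 2), -1)), Pow(Mul(Add(6, -3), Pow(Add(4, 2), -1)), 3)), -1), Pow(Add(14, 28), Rational(1, 2))) = Mul(Pow(Add(Mul(3, Pow(6, -1)), Pow(Mul(3, Pow(6, -1)), 3)), -1), Pow(42, Rational(1, 2))) = Mul(Pow(Add(Mul(3, Rational(1, 6)), Pow(Mul(3, Rational(1, 6)), 3)), -1), Pow(42, Rational(1, 2))) = Mul(Pow(Add(Rational(1, 2), Pow(Rational(1, 2), 3)), -1), Pow(42, Rational(1, 2))) = Mul(Pow(Add(Rational(1, 2), Rational(1, 8)), -1), Pow(42, Rational(1, 2))) = Mul(Pow(Rational(5, 8), -1), Pow(42, Rational(1, 2))) = Mul(Rational(8, 5), Pow(42, Rational(1, 2)))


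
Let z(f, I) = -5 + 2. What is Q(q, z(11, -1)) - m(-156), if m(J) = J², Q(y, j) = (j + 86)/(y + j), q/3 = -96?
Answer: -7081859/291 ≈ -24336.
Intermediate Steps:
z(f, I) = -3
q = -288 (q = 3*(-96) = -288)
Q(y, j) = (86 + j)/(j + y)
Q(q, z(11, -1)) - m(-156) = (86 - 3)/(-3 - 288) - 1*(-156)² = 83/(-291) - 1*24336 = -1/291*83 - 24336 = -83/291 - 24336 = -7081859/291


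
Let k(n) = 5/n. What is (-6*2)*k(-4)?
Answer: 15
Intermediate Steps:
(-6*2)*k(-4) = (-6*2)*(5/(-4)) = -60*(-1)/4 = -12*(-5/4) = 15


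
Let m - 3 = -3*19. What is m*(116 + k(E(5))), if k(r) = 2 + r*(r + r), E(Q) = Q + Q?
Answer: -17172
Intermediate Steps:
E(Q) = 2*Q
m = -54 (m = 3 - 3*19 = 3 - 57 = -54)
k(r) = 2 + 2*r² (k(r) = 2 + r*(2*r) = 2 + 2*r²)
m*(116 + k(E(5))) = -54*(116 + (2 + 2*(2*5)²)) = -54*(116 + (2 + 2*10²)) = -54*(116 + (2 + 2*100)) = -54*(116 + (2 + 200)) = -54*(116 + 202) = -54*318 = -17172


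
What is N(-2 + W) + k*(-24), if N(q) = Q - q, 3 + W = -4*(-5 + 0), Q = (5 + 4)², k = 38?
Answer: -846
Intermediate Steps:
Q = 81 (Q = 9² = 81)
W = 17 (W = -3 - 4*(-5 + 0) = -3 - 4*(-5) = -3 + 20 = 17)
N(q) = 81 - q
N(-2 + W) + k*(-24) = (81 - (-2 + 17)) + 38*(-24) = (81 - 1*15) - 912 = (81 - 15) - 912 = 66 - 912 = -846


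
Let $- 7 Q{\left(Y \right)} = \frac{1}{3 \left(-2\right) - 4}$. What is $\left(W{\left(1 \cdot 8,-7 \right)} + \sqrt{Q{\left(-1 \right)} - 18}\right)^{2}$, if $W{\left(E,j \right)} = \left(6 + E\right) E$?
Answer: $\frac{\left(7840 + i \sqrt{88130}\right)^{2}}{4900} \approx 12526.0 + 949.97 i$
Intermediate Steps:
$W{\left(E,j \right)} = E \left(6 + E\right)$
$Q{\left(Y \right)} = \frac{1}{70}$ ($Q{\left(Y \right)} = - \frac{1}{7 \left(3 \left(-2\right) - 4\right)} = - \frac{1}{7 \left(-6 - 4\right)} = - \frac{1}{7 \left(-10\right)} = \left(- \frac{1}{7}\right) \left(- \frac{1}{10}\right) = \frac{1}{70}$)
$\left(W{\left(1 \cdot 8,-7 \right)} + \sqrt{Q{\left(-1 \right)} - 18}\right)^{2} = \left(1 \cdot 8 \left(6 + 1 \cdot 8\right) + \sqrt{\frac{1}{70} - 18}\right)^{2} = \left(8 \left(6 + 8\right) + \sqrt{- \frac{1259}{70}}\right)^{2} = \left(8 \cdot 14 + \frac{i \sqrt{88130}}{70}\right)^{2} = \left(112 + \frac{i \sqrt{88130}}{70}\right)^{2}$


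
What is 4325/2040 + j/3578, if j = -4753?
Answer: 577873/729912 ≈ 0.79170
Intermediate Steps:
4325/2040 + j/3578 = 4325/2040 - 4753/3578 = 4325*(1/2040) - 4753*1/3578 = 865/408 - 4753/3578 = 577873/729912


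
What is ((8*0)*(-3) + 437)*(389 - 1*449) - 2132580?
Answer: -2158800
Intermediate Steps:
((8*0)*(-3) + 437)*(389 - 1*449) - 2132580 = (0*(-3) + 437)*(389 - 449) - 2132580 = (0 + 437)*(-60) - 2132580 = 437*(-60) - 2132580 = -26220 - 2132580 = -2158800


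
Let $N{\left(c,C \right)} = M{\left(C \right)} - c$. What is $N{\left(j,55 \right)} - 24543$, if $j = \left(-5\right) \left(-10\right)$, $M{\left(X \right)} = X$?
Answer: $-24538$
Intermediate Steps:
$j = 50$
$N{\left(c,C \right)} = C - c$
$N{\left(j,55 \right)} - 24543 = \left(55 - 50\right) - 24543 = 5 - 24543 = -24538$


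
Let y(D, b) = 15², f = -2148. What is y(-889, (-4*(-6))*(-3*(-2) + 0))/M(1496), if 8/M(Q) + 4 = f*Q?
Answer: -180754425/2 ≈ -9.0377e+7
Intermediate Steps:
M(Q) = 8/(-4 - 2148*Q)
y(D, b) = 225
y(-889, (-4*(-6))*(-3*(-2) + 0))/M(1496) = 225/((2/(-1 - 537*1496))) = 225/((2/(-1 - 803352))) = 225/((2/(-803353))) = 225/((2*(-1/803353))) = 225/(-2/803353) = 225*(-803353/2) = -180754425/2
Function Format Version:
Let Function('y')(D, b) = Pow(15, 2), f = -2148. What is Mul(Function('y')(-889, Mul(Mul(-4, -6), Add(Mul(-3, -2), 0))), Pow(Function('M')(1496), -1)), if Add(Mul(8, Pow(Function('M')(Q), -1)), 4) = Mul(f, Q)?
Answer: Rational(-180754425, 2) ≈ -9.0377e+7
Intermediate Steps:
Function('M')(Q) = Mul(8, Pow(Add(-4, Mul(-2148, Q)), -1))
Function('y')(D, b) = 225
Mul(Function('y')(-889, Mul(Mul(-4, -6), Add(Mul(-3, -2), 0))), Pow(Function('M')(1496), -1)) = Mul(225, Pow(Mul(2, Pow(Add(-1, Mul(-537, 1496)), -1)), -1)) = Mul(225, Pow(Mul(2, Pow(Add(-1, -803352), -1)), -1)) = Mul(225, Pow(Mul(2, Pow(-803353, -1)), -1)) = Mul(225, Pow(Mul(2, Rational(-1, 803353)), -1)) = Mul(225, Pow(Rational(-2, 803353), -1)) = Mul(225, Rational(-803353, 2)) = Rational(-180754425, 2)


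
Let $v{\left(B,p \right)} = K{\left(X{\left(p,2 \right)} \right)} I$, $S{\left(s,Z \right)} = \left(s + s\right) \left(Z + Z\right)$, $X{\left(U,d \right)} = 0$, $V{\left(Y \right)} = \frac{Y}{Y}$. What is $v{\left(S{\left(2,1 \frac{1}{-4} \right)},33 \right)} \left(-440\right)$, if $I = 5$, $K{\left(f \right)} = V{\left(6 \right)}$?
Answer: $-2200$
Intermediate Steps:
$V{\left(Y \right)} = 1$
$K{\left(f \right)} = 1$
$S{\left(s,Z \right)} = 4 Z s$ ($S{\left(s,Z \right)} = 2 s 2 Z = 4 Z s$)
$v{\left(B,p \right)} = 5$ ($v{\left(B,p \right)} = 1 \cdot 5 = 5$)
$v{\left(S{\left(2,1 \frac{1}{-4} \right)},33 \right)} \left(-440\right) = 5 \left(-440\right) = -2200$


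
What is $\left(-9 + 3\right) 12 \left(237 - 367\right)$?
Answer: $9360$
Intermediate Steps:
$\left(-9 + 3\right) 12 \left(237 - 367\right) = \left(-6\right) 12 \left(-130\right) = \left(-72\right) \left(-130\right) = 9360$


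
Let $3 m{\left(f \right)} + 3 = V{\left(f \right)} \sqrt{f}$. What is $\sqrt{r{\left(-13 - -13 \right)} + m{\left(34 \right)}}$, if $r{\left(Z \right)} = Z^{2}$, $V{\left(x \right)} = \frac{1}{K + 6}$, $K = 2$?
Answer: $\frac{\sqrt{-144 + 6 \sqrt{34}}}{12} \approx 0.87008 i$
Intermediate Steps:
$V{\left(x \right)} = \frac{1}{8}$ ($V{\left(x \right)} = \frac{1}{2 + 6} = \frac{1}{8}$)
$m{\left(f \right)} = -1 + \frac{\sqrt{f}}{24}$ ($m{\left(f \right)} = -1 + \frac{\frac{1}{8} \sqrt{f}}{3} = -1 + \frac{\sqrt{f}}{24}$)
$\sqrt{r{\left(-13 - -13 \right)} + m{\left(34 \right)}} = \sqrt{\left(-13 - -13\right)^{2} - \left(1 - \frac{\sqrt{34}}{24}\right)} = \sqrt{\left(-13 + 13\right)^{2} - \left(1 - \frac{\sqrt{34}}{24}\right)} = \sqrt{0^{2} - \left(1 - \frac{\sqrt{34}}{24}\right)} = \sqrt{0 - \left(1 - \frac{\sqrt{34}}{24}\right)} = \sqrt{-1 + \frac{\sqrt{34}}{24}}$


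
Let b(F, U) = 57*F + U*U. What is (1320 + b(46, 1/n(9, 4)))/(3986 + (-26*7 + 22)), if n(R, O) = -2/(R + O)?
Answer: 15937/15304 ≈ 1.0414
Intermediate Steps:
n(R, O) = -2/(O + R)
b(F, U) = U**2 + 57*F (b(F, U) = 57*F + U**2 = U**2 + 57*F)
(1320 + b(46, 1/n(9, 4)))/(3986 + (-26*7 + 22)) = (1320 + ((1/(-2/(4 + 9)))**2 + 57*46))/(3986 + (-26*7 + 22)) = (1320 + ((1/(-2/13))**2 + 2622))/(3986 + (-182 + 22)) = (1320 + ((1/(-2*1/13))**2 + 2622))/(3986 - 160) = (1320 + ((1/(-2/13))**2 + 2622))/3826 = (1320 + ((-13/2)**2 + 2622))*(1/3826) = (1320 + (169/4 + 2622))*(1/3826) = (1320 + 10657/4)*(1/3826) = (15937/4)*(1/3826) = 15937/15304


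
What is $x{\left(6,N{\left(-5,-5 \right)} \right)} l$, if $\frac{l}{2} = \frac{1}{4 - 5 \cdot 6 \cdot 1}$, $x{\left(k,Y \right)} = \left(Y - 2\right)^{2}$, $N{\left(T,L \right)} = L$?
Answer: $- \frac{49}{13} \approx -3.7692$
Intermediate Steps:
$x{\left(k,Y \right)} = \left(-2 + Y\right)^{2}$
$l = - \frac{1}{13}$ ($l = \frac{2}{4 - 5 \cdot 6 \cdot 1} = \frac{2}{4 - 30} = \frac{2}{-26} = 2 \left(- \frac{1}{26}\right) = - \frac{1}{13} \approx -0.076923$)
$x{\left(6,N{\left(-5,-5 \right)} \right)} l = \left(-2 - 5\right)^{2} \left(- \frac{1}{13}\right) = \left(-7\right)^{2} \left(- \frac{1}{13}\right) = 49 \left(- \frac{1}{13}\right) = - \frac{49}{13}$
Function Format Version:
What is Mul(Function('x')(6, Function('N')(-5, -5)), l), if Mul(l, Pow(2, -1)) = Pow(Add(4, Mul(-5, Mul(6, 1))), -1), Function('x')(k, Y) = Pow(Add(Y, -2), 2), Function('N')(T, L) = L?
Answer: Rational(-49, 13) ≈ -3.7692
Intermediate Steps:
Function('x')(k, Y) = Pow(Add(-2, Y), 2)
l = Rational(-1, 13) (l = Mul(2, Pow(Add(4, Mul(-5, Mul(6, 1))), -1)) = Mul(2, Pow(Add(4, Mul(-5, 6)), -1)) = Mul(2, Pow(Add(4, -30), -1)) = Mul(2, Pow(-26, -1)) = Mul(2, Rational(-1, 26)) = Rational(-1, 13) ≈ -0.076923)
Mul(Function('x')(6, Function('N')(-5, -5)), l) = Mul(Pow(Add(-2, -5), 2), Rational(-1, 13)) = Mul(Pow(-7, 2), Rational(-1, 13)) = Mul(49, Rational(-1, 13)) = Rational(-49, 13)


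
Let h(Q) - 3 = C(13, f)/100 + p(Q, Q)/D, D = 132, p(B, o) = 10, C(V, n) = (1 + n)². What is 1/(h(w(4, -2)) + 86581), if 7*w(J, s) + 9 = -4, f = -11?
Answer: 66/5714615 ≈ 1.1549e-5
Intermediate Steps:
w(J, s) = -13/7 (w(J, s) = -9/7 + (⅐)*(-4) = -9/7 - 4/7 = -13/7)
h(Q) = 269/66 (h(Q) = 3 + ((1 - 11)²/100 + 10/132) = 3 + ((-10)²*(1/100) + 10*(1/132)) = 3 + (100*(1/100) + 5/66) = 3 + (1 + 5/66) = 3 + 71/66 = 269/66)
1/(h(w(4, -2)) + 86581) = 1/(269/66 + 86581) = 1/(5714615/66) = 66/5714615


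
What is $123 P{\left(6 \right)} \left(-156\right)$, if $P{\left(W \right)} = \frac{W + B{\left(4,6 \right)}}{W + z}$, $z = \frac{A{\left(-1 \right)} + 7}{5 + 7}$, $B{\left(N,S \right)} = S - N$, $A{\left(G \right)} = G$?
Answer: $-23616$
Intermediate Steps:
$z = \frac{1}{2}$ ($z = \frac{-1 + 7}{5 + 7} = \frac{6}{12} = 6 \cdot \frac{1}{12} = \frac{1}{2} \approx 0.5$)
$P{\left(W \right)} = \frac{2 + W}{\frac{1}{2} + W}$ ($P{\left(W \right)} = \frac{W + \left(6 - 4\right)}{W + \frac{1}{2}} = \frac{W + \left(6 - 4\right)}{\frac{1}{2} + W} = \frac{W + 2}{\frac{1}{2} + W} = \frac{2 + W}{\frac{1}{2} + W}$)
$123 P{\left(6 \right)} \left(-156\right) = 123 \frac{2 \left(2 + 6\right)}{1 + 2 \cdot 6} \left(-156\right) = 123 \cdot 2 \frac{1}{1 + 12} \cdot 8 \left(-156\right) = 123 \cdot 2 \cdot \frac{1}{13} \cdot 8 \left(-156\right) = 123 \cdot \frac{16}{13} \left(-156\right) = \frac{1968}{13} \left(-156\right) = -23616$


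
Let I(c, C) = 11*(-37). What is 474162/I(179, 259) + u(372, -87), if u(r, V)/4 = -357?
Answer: -1055358/407 ≈ -2593.0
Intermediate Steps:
I(c, C) = -407
u(r, V) = -1428 (u(r, V) = 4*(-357) = -1428)
474162/I(179, 259) + u(372, -87) = 474162/(-407) - 1428 = 474162*(-1/407) - 1428 = -474162/407 - 1428 = -1055358/407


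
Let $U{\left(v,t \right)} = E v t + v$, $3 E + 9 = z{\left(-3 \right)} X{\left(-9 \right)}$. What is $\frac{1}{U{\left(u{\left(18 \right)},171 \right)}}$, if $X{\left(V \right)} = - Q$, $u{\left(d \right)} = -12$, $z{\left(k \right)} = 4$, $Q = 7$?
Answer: $\frac{1}{25296} \approx 3.9532 \cdot 10^{-5}$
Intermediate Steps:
$X{\left(V \right)} = -7$ ($X{\left(V \right)} = \left(-1\right) 7 = -7$)
$E = - \frac{37}{3}$ ($E = -3 + \frac{4 \left(-7\right)}{3} = -3 + \frac{1}{3} \left(-28\right) = -3 - \frac{28}{3} = - \frac{37}{3} \approx -12.333$)
$U{\left(v,t \right)} = v - \frac{37 t v}{3}$ ($U{\left(v,t \right)} = - \frac{37 v}{3} t + v = - \frac{37 t v}{3} + v = v - \frac{37 t v}{3}$)
$\frac{1}{U{\left(u{\left(18 \right)},171 \right)}} = \frac{1}{\frac{1}{3} \left(-12\right) \left(3 - 6327\right)} = \frac{1}{\frac{1}{3} \left(-12\right) \left(-6324\right)} = \frac{1}{25296}$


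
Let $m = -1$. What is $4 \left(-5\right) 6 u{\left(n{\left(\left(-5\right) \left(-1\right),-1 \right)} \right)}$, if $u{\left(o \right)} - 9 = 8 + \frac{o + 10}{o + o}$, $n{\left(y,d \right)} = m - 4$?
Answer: $-1980$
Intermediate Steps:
$n{\left(y,d \right)} = -5$ ($n{\left(y,d \right)} = -1 - 4 = -5$)
$u{\left(o \right)} = 17 + \frac{10 + o}{2 o}$ ($u{\left(o \right)} = 9 + \left(8 + \frac{o + 10}{o + o}\right) = 9 + \left(8 + \frac{10 + o}{2 o}\right) = 17 + \frac{10 + o}{2 o}$)
$4 \left(-5\right) 6 u{\left(n{\left(\left(-5\right) \left(-1\right),-1 \right)} \right)} = 4 \left(-5\right) 6 \left(\frac{35}{2} + \frac{5}{-5}\right) = \left(-20\right) 6 \left(\frac{35}{2} + 5 \left(- \frac{1}{5}\right)\right) = - 120 \left(\frac{35}{2} - 1\right) = \left(-120\right) \frac{33}{2} = -1980$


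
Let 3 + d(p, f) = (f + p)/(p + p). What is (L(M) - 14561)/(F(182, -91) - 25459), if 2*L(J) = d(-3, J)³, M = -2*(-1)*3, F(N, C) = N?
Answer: 233319/404432 ≈ 0.57691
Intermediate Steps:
d(p, f) = -3 + (f + p)/(2*p) (d(p, f) = -3 + (f + p)/(p + p) = -3 + (f + p)/((2*p)) = -3 + (f + p)*(1/(2*p)) = -3 + (f + p)/(2*p))
M = 6 (M = 2*3 = 6)
L(J) = (-5/2 - J/6)³/2 (L(J) = ((½)*(J - 5*(-3))/(-3))³/2 = ((½)*(-⅓)*(J + 15))³/2 = ((½)*(-⅓)*(15 + J))³/2 = (-5/2 - J/6)³/2)
(L(M) - 14561)/(F(182, -91) - 25459) = (-(15 + 6)³/432 - 14561)/(182 - 25459) = (-1/432*21³ - 14561)/(-25277) = (-1/432*9261 - 14561)*(-1/25277) = (-343/16 - 14561)*(-1/25277) = -233319/16*(-1/25277) = 233319/404432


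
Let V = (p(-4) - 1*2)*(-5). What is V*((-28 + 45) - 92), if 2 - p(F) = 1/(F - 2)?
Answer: 125/2 ≈ 62.500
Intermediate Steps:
p(F) = 2 - 1/(-2 + F) (p(F) = 2 - 1/(F - 2) = 2 - 1/(-2 + F))
V = -5/6 (V = ((-5 + 2*(-4))/(-2 - 4) - 1*2)*(-5) = ((-5 - 8)/(-6) - 2)*(-5) = (-1/6*(-13) - 2)*(-5) = (13/6 - 2)*(-5) = (1/6)*(-5) = -5/6 ≈ -0.83333)
V*((-28 + 45) - 92) = -5*((-28 + 45) - 92)/6 = -5*(17 - 92)/6 = -5/6*(-75) = 125/2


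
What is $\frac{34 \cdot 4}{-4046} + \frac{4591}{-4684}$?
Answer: $- \frac{565065}{557396} \approx -1.0138$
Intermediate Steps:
$\frac{34 \cdot 4}{-4046} + \frac{4591}{-4684} = 136 \left(- \frac{1}{4046}\right) + 4591 \left(- \frac{1}{4684}\right) = - \frac{4}{119} - \frac{4591}{4684} = - \frac{565065}{557396}$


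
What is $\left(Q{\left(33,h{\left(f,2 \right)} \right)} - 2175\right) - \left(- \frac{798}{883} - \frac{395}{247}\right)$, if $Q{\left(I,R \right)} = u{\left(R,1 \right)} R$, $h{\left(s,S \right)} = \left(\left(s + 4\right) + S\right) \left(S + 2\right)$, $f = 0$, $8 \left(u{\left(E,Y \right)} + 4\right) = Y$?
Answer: $- \frac{494107177}{218101} \approx -2265.5$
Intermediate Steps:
$u{\left(E,Y \right)} = -4 + \frac{Y}{8}$
$h{\left(s,S \right)} = \left(2 + S\right) \left(4 + S + s\right)$ ($h{\left(s,S \right)} = \left(\left(4 + s\right) + S\right) \left(2 + S\right) = \left(4 + S + s\right) \left(2 + S\right) = \left(2 + S\right) \left(4 + S + s\right)$)
$Q{\left(I,R \right)} = - \frac{31 R}{8}$ ($Q{\left(I,R \right)} = \left(-4 + \frac{1}{8} \cdot 1\right) R = \left(-4 + \frac{1}{8}\right) R = - \frac{31 R}{8}$)
$\left(Q{\left(33,h{\left(f,2 \right)} \right)} - 2175\right) - \left(- \frac{798}{883} - \frac{395}{247}\right) = \left(- \frac{31 \left(8 + 2^{2} + 2 \cdot 0 + 6 \cdot 2 + 2 \cdot 0\right)}{8} - 2175\right) - \left(- \frac{798}{883} - \frac{395}{247}\right) = \left(- \frac{31 \left(8 + 4 + 0 + 12 + 0\right)}{8} - 2175\right) - - \frac{545891}{218101} = \left(\left(- \frac{31}{8}\right) 24 - 2175\right) + \left(\frac{395}{247} + \frac{798}{883}\right) = \left(-93 - 2175\right) + \frac{545891}{218101} = -2268 + \frac{545891}{218101} = - \frac{494107177}{218101}$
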